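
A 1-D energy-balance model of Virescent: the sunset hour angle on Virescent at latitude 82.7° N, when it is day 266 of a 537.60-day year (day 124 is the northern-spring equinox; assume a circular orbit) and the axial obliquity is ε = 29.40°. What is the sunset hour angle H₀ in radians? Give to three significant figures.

H₀ = 3.14 rad

Solar longitude: λ_s = 360° × (266 − 124)/537.60 = 95.089°.
sin δ = sin 29.40° × sin 95.089° = 0.48897, so δ = +29.273°.
Sunrise equation: cos H₀ = −tan φ · tan δ = -4.3758 ≤ −1, so the host star never sets (polar day) and H₀ = π.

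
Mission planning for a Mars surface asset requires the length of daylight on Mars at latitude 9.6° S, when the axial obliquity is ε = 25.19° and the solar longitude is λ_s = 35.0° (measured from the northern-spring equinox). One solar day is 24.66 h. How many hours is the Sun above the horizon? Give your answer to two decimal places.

12.00 h

Solar declination: sin δ = sin ε · sin λ_s = sin 25.19° × sin 35.0° = 0.24413, so δ = +14.130°.
cos H₀ = −tan φ · tan δ = −tan(-9.6°) × tan(+14.130°) = 0.0426, so H₀ = 1.5282 rad = 87.56°.
Daylight = 2H₀/(2π) × 24.66 h = (1.5282/π) × 24.66 = 12.00 h.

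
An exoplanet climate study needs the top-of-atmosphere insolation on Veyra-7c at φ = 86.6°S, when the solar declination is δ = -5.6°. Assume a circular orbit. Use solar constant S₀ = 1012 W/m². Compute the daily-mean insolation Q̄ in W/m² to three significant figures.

cos H₀ = −tan(-86.6°) tan(-5.600°) = -1.6504 ≤ −1 ⇒ polar day, H₀ = π.
Bracket: H₀ sin φ sin δ + cos φ cos δ sin H₀ = 3.1416×-0.99824×-0.09758 + 0.05931×0.99523×0.00000 = 0.306018 + 0.000000 = 0.306018.
Q̄ = (S₀/π) × [bracket] = (1012/π) × 0.306018 = 98.58 W/m².

Q̄ ≈ 98.6 W/m²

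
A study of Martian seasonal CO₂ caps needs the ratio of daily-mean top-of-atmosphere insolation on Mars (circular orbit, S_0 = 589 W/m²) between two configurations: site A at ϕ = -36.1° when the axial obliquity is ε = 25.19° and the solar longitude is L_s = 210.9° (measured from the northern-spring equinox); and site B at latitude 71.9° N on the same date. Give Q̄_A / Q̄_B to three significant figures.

— Configuration A (ϕ=-36.1°):
Solar declination: sin δ = sin ε · sin L_s = sin 25.19° × sin 210.9° = -0.21857, so δ = -12.625°.
cos h₀ = −tan(-36.1°) tan(-12.625°) = -0.1633, h₀ = 1.7349 rad.
Bracket: h₀ sin ϕ sin δ + cos ϕ cos δ sin h₀ = 1.7349×-0.58920×-0.21857 + 0.80799×0.97582×0.98657 = 0.223423 + 0.777864 = 1.001287.
Q̄ = (S_0/π) × [bracket] = (589/π) × 1.001287 = 187.73 W/m².
— Configuration B (ϕ=+71.9°):
cos h₀ = −tan(+71.9°) tan(-12.625°) = 0.6853, h₀ = 0.8158 rad.
Bracket: h₀ sin ϕ sin δ + cos ϕ cos δ sin h₀ = 0.8158×0.95052×-0.21857 + 0.31068×0.97582×0.72826 = -0.169487 + 0.220785 = 0.051298.
Q̄ = (S_0/π) × [bracket] = (589/π) × 0.051298 = 9.6176 W/m².
Ratio Q̄_A / Q̄_B = 187.73 / 9.6176 = 19.52.

Q̄_A / Q̄_B ≈ 19.5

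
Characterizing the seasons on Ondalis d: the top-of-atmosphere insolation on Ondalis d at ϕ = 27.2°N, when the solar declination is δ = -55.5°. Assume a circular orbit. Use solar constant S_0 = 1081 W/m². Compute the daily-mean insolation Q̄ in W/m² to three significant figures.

cos h₀ = −tan(+27.2°) tan(-55.500°) = 0.7478, h₀ = 0.7261 rad.
Bracket: h₀ sin ϕ sin δ + cos ϕ cos δ sin h₀ = 0.7261×0.45710×-0.82413 + 0.88942×0.56641×0.66395 = -0.273529 + 0.334482 = 0.060953.
Q̄ = (S_0/π) × [bracket] = (1081/π) × 0.060953 = 20.97 W/m².

Q̄ ≈ 21.0 W/m²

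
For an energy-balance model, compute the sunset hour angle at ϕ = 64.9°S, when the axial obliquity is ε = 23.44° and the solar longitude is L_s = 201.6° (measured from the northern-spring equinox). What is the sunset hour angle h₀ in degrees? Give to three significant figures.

Solar declination: sin δ = sin ε · sin L_s = sin 23.44° × sin 201.6° = -0.14644, so δ = -8.420°.
cos h₀ = −tan ϕ · tan δ = −tan(-64.9°) × tan(-8.420°) = -0.3160, so h₀ = 1.8923 rad = 108.42°.

h₀ = 108°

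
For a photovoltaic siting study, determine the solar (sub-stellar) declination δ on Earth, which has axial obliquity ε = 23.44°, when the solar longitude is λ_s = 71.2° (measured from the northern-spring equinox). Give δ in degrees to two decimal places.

sin δ = sin ε · sin λ_s = sin 23.44° × sin 71.2° = 0.376566.
δ = arcsin(0.376566) = +22.12°.

δ = +22.12°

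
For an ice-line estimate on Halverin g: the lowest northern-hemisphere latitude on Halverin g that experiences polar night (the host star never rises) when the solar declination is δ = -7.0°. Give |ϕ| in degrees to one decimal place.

|ϕ| = 83.0°

Polar night requires cos h₀ = −tan ϕ tan δ ≥ 1, i.e. tan ϕ tan δ ≤ −1.
The boundary is |tan ϕ| · |tan δ| = 1, so |ϕ| = 90° − |δ| = 90° − 7.0° = 83.0° in the northern hemisphere.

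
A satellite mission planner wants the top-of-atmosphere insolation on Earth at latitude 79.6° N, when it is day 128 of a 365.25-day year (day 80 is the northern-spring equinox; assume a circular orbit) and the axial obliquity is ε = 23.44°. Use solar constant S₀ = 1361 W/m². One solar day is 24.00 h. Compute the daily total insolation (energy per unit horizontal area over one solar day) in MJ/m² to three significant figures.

Solar longitude: λ_s = 360° × (128 − 80)/365.25 = 47.310°.
sin δ = sin 23.44° × sin 47.310° = 0.29239, so δ = +17.001°.
cos H₀ = −tan(+79.6°) tan(+17.001°) = -1.6659 ≤ −1 ⇒ polar day, H₀ = π.
Bracket: H₀ sin φ sin δ + cos φ cos δ sin H₀ = 3.1416×0.98357×0.29239 + 0.18052×0.95630×0.00000 = 0.903480 + 0.000000 = 0.903480.
Q̄ = (S₀/π) × [bracket] = (1361/π) × 0.903480 = 391.41 W/m².
Daily total = Q̄ × 24.00 h × 3600 s/h = 391.41 × 24.00 × 3600 / 10⁶ = 33.82 MJ/m².

33.8 MJ/m²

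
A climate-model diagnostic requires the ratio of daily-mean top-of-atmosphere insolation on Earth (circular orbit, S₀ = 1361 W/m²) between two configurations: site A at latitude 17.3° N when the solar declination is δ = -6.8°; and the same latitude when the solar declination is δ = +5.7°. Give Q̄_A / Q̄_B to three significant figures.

— Configuration A (φ=+17.3°):
cos H₀ = −tan(+17.3°) tan(-6.800°) = 0.0371, H₀ = 1.5336 rad.
Bracket: H₀ sin φ sin δ + cos φ cos δ sin H₀ = 1.5336×0.29737×-0.11840 + 0.95476×0.99297×0.99931 = -0.053996 + 0.947394 = 0.893398.
Q̄ = (S₀/π) × [bracket] = (1361/π) × 0.893398 = 387.04 W/m².
— Configuration B (φ=+17.3°):
cos H₀ = −tan(+17.3°) tan(+5.700°) = -0.0311, H₀ = 1.6019 rad.
Bracket: H₀ sin φ sin δ + cos φ cos δ sin H₀ = 1.6019×0.29737×0.09932 + 0.95476×0.99506×0.99952 = 0.047312 + 0.949587 = 0.996899.
Q̄ = (S₀/π) × [bracket] = (1361/π) × 0.996899 = 431.88 W/m².
Ratio Q̄_A / Q̄_B = 387.04 / 431.88 = 0.8962.

Q̄_A / Q̄_B ≈ 0.896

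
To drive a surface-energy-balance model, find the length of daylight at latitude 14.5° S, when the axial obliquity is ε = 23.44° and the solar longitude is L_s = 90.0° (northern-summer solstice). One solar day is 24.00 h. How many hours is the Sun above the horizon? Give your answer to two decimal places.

Solar declination: sin δ = sin ε · sin L_s = sin 23.44° × sin 90.0° = 0.39779, so δ = +23.440°.
cos h₀ = −tan ϕ · tan δ = −tan(-14.5°) × tan(+23.440°) = 0.1121, so h₀ = 1.4584 rad = 83.56°.
Daylight = 2h₀/(2π) × 24.00 h = (1.4584/π) × 24.00 = 11.14 h.

11.14 h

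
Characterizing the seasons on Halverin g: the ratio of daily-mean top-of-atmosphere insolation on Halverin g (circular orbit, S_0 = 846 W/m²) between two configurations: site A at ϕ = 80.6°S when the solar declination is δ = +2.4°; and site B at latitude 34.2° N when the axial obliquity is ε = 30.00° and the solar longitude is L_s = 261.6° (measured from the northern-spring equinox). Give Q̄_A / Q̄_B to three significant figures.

— Configuration A (ϕ=-80.6°):
cos h₀ = −tan(-80.6°) tan(+2.400°) = 0.2532, h₀ = 1.3148 rad.
Bracket: h₀ sin ϕ sin δ + cos ϕ cos δ sin h₀ = 1.3148×-0.98657×0.04188 + 0.16333×0.99912×0.96742 = -0.054324 + 0.157870 = 0.103546.
Q̄ = (S_0/π) × [bracket] = (846/π) × 0.103546 = 27.884 W/m².
— Configuration B (ϕ=+34.2°):
Solar declination: sin δ = sin ε · sin L_s = sin 30.00° × sin 261.6° = -0.49464, so δ = -29.646°.
cos h₀ = −tan(+34.2°) tan(-29.646°) = 0.3868, h₀ = 1.1737 rad.
Bracket: h₀ sin ϕ sin δ + cos ϕ cos δ sin h₀ = 1.1737×0.56208×-0.49464 + 0.82708×0.86910×0.92217 = -0.326321 + 0.662870 = 0.336549.
Q̄ = (S_0/π) × [bracket] = (846/π) × 0.336549 = 90.629 W/m².
Ratio Q̄_A / Q̄_B = 27.884 / 90.629 = 0.3077.

Q̄_A / Q̄_B ≈ 0.308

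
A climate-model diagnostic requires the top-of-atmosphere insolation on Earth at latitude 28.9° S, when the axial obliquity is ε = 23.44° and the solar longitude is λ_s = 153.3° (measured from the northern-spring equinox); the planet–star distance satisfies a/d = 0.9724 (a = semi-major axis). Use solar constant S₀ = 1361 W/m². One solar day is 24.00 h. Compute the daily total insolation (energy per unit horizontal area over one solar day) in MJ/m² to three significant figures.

Solar declination: sin δ = sin ε · sin λ_s = sin 23.44° × sin 153.3° = 0.17873, so δ = +10.296°.
cos H₀ = −tan(-28.9°) tan(+10.296°) = 0.1003, H₀ = 1.4703 rad.
Bracket: H₀ sin φ sin δ + cos φ cos δ sin H₀ = 1.4703×-0.48328×0.17873 + 0.87546×0.98390×0.99496 = -0.127000 + 0.857024 = 0.730024.
Inverse-square distance factor (a/d)² = 0.9724² = 0.945562.
Q̄ = (S₀/π) × 0.945562 × [bracket] = (1361/π) × 0.945562 × 0.730024 = 299.04 W/m².
Daily total = Q̄ × 24.00 h × 3600 s/h = 299.04 × 24.00 × 3600 / 10⁶ = 25.84 MJ/m².

25.8 MJ/m²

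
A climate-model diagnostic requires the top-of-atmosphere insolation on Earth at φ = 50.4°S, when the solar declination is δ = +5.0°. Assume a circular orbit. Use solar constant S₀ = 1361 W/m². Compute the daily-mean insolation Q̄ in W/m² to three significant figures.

Q̄ ≈ 231 W/m²

cos H₀ = −tan(-50.4°) tan(+5.000°) = 0.1058, H₀ = 1.4648 rad.
Bracket: H₀ sin φ sin δ + cos φ cos δ sin H₀ = 1.4648×-0.77051×0.08716 + 0.63742×0.99619×0.99439 = -0.098373 + 0.631429 = 0.533056.
Q̄ = (S₀/π) × [bracket] = (1361/π) × 0.533056 = 230.9 W/m².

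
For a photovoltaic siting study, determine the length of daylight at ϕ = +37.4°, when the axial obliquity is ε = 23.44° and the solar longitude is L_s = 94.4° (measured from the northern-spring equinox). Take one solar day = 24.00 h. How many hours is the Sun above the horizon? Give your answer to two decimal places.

Solar declination: sin δ = sin ε · sin L_s = sin 23.44° × sin 94.4° = 0.39662, so δ = +23.367°.
cos h₀ = −tan ϕ · tan δ = −tan(+37.4°) × tan(+23.367°) = -0.3303, so h₀ = 1.9074 rad = 109.29°.
Daylight = 2h₀/(2π) × 24.00 h = (1.9074/π) × 24.00 = 14.57 h.

14.57 h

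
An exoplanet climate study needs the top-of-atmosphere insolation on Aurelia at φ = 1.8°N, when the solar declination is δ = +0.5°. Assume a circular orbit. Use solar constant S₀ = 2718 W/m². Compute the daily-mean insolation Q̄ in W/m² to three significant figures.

cos H₀ = −tan(+1.8°) tan(+0.500°) = -0.0003, H₀ = 1.5711 rad.
Bracket: H₀ sin φ sin δ + cos φ cos δ sin H₀ = 1.5711×0.03141×0.00873 + 0.99951×0.99996×1.00000 = 0.000431 + 0.999470 = 0.999901.
Q̄ = (S₀/π) × [bracket] = (2718/π) × 0.999901 = 865.1 W/m².

Q̄ ≈ 865 W/m²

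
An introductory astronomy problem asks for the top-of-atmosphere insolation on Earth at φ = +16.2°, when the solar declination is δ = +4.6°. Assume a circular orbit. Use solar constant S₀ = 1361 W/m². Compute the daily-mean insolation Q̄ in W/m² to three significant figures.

cos H₀ = −tan(+16.2°) tan(+4.600°) = -0.0234, H₀ = 1.5942 rad.
Bracket: H₀ sin φ sin δ + cos φ cos δ sin H₀ = 1.5942×0.27899×0.08020 + 0.96029×0.99678×0.99973 = 0.035670 + 0.956939 = 0.992609.
Q̄ = (S₀/π) × [bracket] = (1361/π) × 0.992609 = 430.0 W/m².

Q̄ ≈ 430 W/m²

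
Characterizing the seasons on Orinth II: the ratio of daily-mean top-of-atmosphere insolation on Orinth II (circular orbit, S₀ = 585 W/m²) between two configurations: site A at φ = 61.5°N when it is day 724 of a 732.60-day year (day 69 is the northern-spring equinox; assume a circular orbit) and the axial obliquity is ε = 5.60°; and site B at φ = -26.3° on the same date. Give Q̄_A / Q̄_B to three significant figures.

Q̄_A / Q̄_B ≈ 0.423

— Configuration A (φ=+61.5°):
Solar longitude: λ_s = 360° × (724 − 69)/732.60 = 321.867°.
sin δ = sin 5.60° × sin 321.867° = -0.06026, so δ = -3.455°.
cos H₀ = −tan(+61.5°) tan(-3.455°) = 0.1112, H₀ = 1.4594 rad.
Bracket: H₀ sin φ sin δ + cos φ cos δ sin H₀ = 1.4594×0.87882×-0.06026 + 0.47716×0.99818×0.99380 = -0.077286 + 0.473339 = 0.396053.
Q̄ = (S₀/π) × [bracket] = (585/π) × 0.396053 = 73.750 W/m².
— Configuration B (φ=-26.3°):
cos H₀ = −tan(-26.3°) tan(-3.455°) = -0.0298, H₀ = 1.6006 rad.
Bracket: H₀ sin φ sin δ + cos φ cos δ sin H₀ = 1.6006×-0.44307×-0.06026 + 0.89649×0.99818×0.99955 = 0.042735 + 0.894456 = 0.937191.
Q̄ = (S₀/π) × [bracket] = (585/π) × 0.937191 = 174.52 W/m².
Ratio Q̄_A / Q̄_B = 73.750 / 174.52 = 0.4226.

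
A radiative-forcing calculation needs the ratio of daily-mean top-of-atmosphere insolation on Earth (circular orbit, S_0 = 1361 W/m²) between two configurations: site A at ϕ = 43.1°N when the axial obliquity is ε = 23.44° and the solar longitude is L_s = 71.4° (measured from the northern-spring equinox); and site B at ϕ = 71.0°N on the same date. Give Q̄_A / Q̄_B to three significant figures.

— Configuration A (ϕ=+43.1°):
Solar declination: sin δ = sin ε · sin L_s = sin 23.44° × sin 71.4° = 0.37701, so δ = +22.149°.
cos h₀ = −tan(+43.1°) tan(+22.149°) = -0.3809, h₀ = 1.9616 rad.
Bracket: h₀ sin ϕ sin δ + cos ϕ cos δ sin h₀ = 1.9616×0.68327×0.37701 + 0.73016×0.92621×0.92461 = 0.505307 + 0.625297 = 1.130604.
Q̄ = (S_0/π) × [bracket] = (1361/π) × 1.130604 = 489.80 W/m².
— Configuration B (ϕ=+71.0°):
cos h₀ = −tan(+71.0°) tan(+22.149°) = -1.1822 ≤ −1 ⇒ polar day, h₀ = π.
Bracket: h₀ sin ϕ sin δ + cos ϕ cos δ sin h₀ = 3.1416×0.94552×0.37701 + 0.32557×0.92621×0.00000 = 1.119888 + 0.000000 = 1.119888.
Q̄ = (S_0/π) × [bracket] = (1361/π) × 1.119888 = 485.16 W/m².
Ratio Q̄_A / Q̄_B = 489.80 / 485.16 = 1.010.

Q̄_A / Q̄_B ≈ 1.01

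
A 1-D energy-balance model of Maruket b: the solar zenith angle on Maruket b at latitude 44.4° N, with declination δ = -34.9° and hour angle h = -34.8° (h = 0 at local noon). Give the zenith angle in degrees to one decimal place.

cos θ_z = sin φ sin δ + cos φ cos δ cos h = -0.400309 + 0.481174 = 0.080865.
θ_z = arccos(0.080865) = 85.4°.

θ_z = 85.4°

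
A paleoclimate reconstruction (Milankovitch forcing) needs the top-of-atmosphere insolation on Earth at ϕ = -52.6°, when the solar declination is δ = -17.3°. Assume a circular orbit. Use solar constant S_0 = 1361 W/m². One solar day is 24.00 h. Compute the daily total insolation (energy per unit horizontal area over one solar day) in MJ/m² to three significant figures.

cos h₀ = −tan(-52.6°) tan(-17.300°) = -0.4074, h₀ = 1.9904 rad.
Bracket: h₀ sin ϕ sin δ + cos ϕ cos δ sin h₀ = 1.9904×-0.79441×-0.29737 + 0.60738×0.95476×0.91326 = 0.470200 + 0.529601 = 0.999801.
Q̄ = (S_0/π) × [bracket] = (1361/π) × 0.999801 = 433.13 W/m².
Daily total = Q̄ × 24.00 h × 3600 s/h = 433.13 × 24.00 × 3600 / 10⁶ = 37.42 MJ/m².

37.4 MJ/m²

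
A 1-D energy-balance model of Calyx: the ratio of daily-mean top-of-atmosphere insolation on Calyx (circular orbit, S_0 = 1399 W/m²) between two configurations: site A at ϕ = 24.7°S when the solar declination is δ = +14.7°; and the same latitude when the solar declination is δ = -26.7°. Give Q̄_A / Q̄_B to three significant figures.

Q̄_A / Q̄_B ≈ 0.637

— Configuration A (ϕ=-24.7°):
cos h₀ = −tan(-24.7°) tan(+14.700°) = 0.1207, h₀ = 1.4498 rad.
Bracket: h₀ sin ϕ sin δ + cos ϕ cos δ sin h₀ = 1.4498×-0.41787×0.25376 + 0.90851×0.96727×0.99269 = -0.153735 + 0.872351 = 0.718616.
Q̄ = (S_0/π) × [bracket] = (1399/π) × 0.718616 = 320.01 W/m².
— Configuration B (ϕ=-24.7°):
cos h₀ = −tan(-24.7°) tan(-26.700°) = -0.2313, h₀ = 1.8042 rad.
Bracket: h₀ sin ϕ sin δ + cos ϕ cos δ sin h₀ = 1.8042×-0.41787×-0.44932 + 0.90851×0.89337×0.97288 = 0.338752 + 0.789624 = 1.128376.
Q̄ = (S_0/π) × [bracket] = (1399/π) × 1.128376 = 502.48 W/m².
Ratio Q̄_A / Q̄_B = 320.01 / 502.48 = 0.6369.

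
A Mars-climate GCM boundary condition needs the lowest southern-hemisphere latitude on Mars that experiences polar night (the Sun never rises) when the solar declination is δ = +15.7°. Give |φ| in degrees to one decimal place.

|φ| = 74.3°

Polar night requires cos H₀ = −tan φ tan δ ≥ 1, i.e. tan φ tan δ ≤ −1.
The boundary is |tan φ| · |tan δ| = 1, so |φ| = 90° − |δ| = 90° − 15.7° = 74.3° in the southern hemisphere.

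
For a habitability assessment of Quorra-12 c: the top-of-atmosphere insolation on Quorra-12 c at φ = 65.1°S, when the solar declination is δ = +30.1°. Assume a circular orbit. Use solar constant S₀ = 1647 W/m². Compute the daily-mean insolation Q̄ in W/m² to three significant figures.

cos H₀ = −tan(-65.1°) tan(+30.100°) = 1.2488 ≥ 1 ⇒ polar night, H₀ = 0 and Q̄ = 0.

Q̄ ≈ 0.00 W/m²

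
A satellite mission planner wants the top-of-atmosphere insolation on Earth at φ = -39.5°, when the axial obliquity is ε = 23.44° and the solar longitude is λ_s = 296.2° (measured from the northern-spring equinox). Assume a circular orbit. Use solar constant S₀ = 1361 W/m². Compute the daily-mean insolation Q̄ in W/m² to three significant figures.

Q̄ ≈ 482 W/m²

Solar declination: sin δ = sin ε · sin λ_s = sin 23.44° × sin 296.2° = -0.35692, so δ = -20.911°.
cos H₀ = −tan(-39.5°) tan(-20.911°) = -0.3150, H₀ = 1.8912 rad.
Bracket: H₀ sin φ sin δ + cos φ cos δ sin H₀ = 1.8912×-0.63608×-0.35692 + 0.77162×0.93414×0.94910 = 0.429359 + 0.684112 = 1.113471.
Q̄ = (S₀/π) × [bracket] = (1361/π) × 1.113471 = 482.4 W/m².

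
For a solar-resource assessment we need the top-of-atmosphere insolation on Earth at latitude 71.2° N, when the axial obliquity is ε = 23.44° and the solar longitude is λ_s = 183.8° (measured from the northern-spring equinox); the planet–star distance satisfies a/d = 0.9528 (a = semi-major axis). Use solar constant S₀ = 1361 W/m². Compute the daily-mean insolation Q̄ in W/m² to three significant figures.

Q̄ ≈ 112 W/m²

Solar declination: sin δ = sin ε · sin λ_s = sin 23.44° × sin 183.8° = -0.02636, so δ = -1.511°.
cos H₀ = −tan(+71.2°) tan(-1.511°) = 0.0775, H₀ = 1.4933 rad.
Bracket: H₀ sin φ sin δ + cos φ cos δ sin H₀ = 1.4933×0.94665×-0.02636 + 0.32227×0.99965×0.99699 = -0.037263 + 0.321188 = 0.283925.
Inverse-square distance factor (a/d)² = 0.9528² = 0.907828.
Q̄ = (S₀/π) × 0.907828 × [bracket] = (1361/π) × 0.907828 × 0.283925 = 111.7 W/m².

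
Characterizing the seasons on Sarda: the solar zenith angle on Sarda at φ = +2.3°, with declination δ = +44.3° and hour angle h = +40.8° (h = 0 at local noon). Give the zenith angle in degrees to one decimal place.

θ_z = 55.3°

cos θ_z = sin φ sin δ + cos φ cos δ cos h = 0.028029 + 0.541339 = 0.569368.
θ_z = arccos(0.569368) = 55.3°.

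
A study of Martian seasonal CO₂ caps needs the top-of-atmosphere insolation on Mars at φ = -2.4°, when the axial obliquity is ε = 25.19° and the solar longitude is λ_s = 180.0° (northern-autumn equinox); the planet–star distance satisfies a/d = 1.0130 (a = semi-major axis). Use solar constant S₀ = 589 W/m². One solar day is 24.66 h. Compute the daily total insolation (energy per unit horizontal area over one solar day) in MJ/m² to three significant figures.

Solar declination: sin δ = sin ε · sin λ_s = sin 25.19° × sin 180.0° = 0.00000, so δ = +0.000°.
cos H₀ = −tan(-2.4°) tan(+0.000°) = 0.0000, H₀ = 1.5708 rad.
Bracket: H₀ sin φ sin δ + cos φ cos δ sin H₀ = 1.5708×-0.04188×0.00000 + 0.99912×1.00000×1.00000 = -0.000000 + 0.999120 = 0.999120.
Inverse-square distance factor (a/d)² = 1.0130² = 1.026169.
Q̄ = (S₀/π) × 1.026169 × [bracket] = (589/π) × 1.026169 × 0.999120 = 192.22 W/m².
Daily total = Q̄ × 24.66 h × 3600 s/h = 192.22 × 24.66 × 3600 / 10⁶ = 17.06 MJ/m².

17.1 MJ/m²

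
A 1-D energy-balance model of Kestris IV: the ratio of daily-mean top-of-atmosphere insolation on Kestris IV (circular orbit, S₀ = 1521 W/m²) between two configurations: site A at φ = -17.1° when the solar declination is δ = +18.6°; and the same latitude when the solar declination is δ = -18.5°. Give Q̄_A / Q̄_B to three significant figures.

— Configuration A (φ=-17.1°):
cos H₀ = −tan(-17.1°) tan(+18.600°) = 0.1035, H₀ = 1.4671 rad.
Bracket: H₀ sin φ sin δ + cos φ cos δ sin H₀ = 1.4671×-0.29404×0.31896 + 0.95579×0.94777×0.99463 = -0.137595 + 0.901005 = 0.763410.
Q̄ = (S₀/π) × [bracket] = (1521/π) × 0.763410 = 369.60 W/m².
— Configuration B (φ=-17.1°):
cos H₀ = −tan(-17.1°) tan(-18.500°) = -0.1029, H₀ = 1.6739 rad.
Bracket: H₀ sin φ sin δ + cos φ cos δ sin H₀ = 1.6739×-0.29404×-0.31730 + 0.95579×0.94832×0.99469 = 0.156173 + 0.901582 = 1.057755.
Q̄ = (S₀/π) × [bracket] = (1521/π) × 1.057755 = 512.11 W/m².
Ratio Q̄_A / Q̄_B = 369.60 / 512.11 = 0.7217.

Q̄_A / Q̄_B ≈ 0.722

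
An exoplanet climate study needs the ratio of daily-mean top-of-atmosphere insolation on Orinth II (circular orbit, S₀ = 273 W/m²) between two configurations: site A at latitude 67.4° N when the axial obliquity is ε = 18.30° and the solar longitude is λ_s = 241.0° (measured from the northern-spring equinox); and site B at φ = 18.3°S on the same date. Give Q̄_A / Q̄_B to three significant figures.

Q̄_A / Q̄_B ≈ 0.0592

— Configuration A (φ=+67.4°):
Solar declination: sin δ = sin ε · sin λ_s = sin 18.30° × sin 241.0° = -0.27462, so δ = -15.940°.
cos H₀ = −tan(+67.4°) tan(-15.940°) = 0.6861, H₀ = 0.8147 rad.
Bracket: H₀ sin φ sin δ + cos φ cos δ sin H₀ = 0.8147×0.92321×-0.27462 + 0.38430×0.96155×0.72749 = -0.206552 + 0.268825 = 0.062273.
Q̄ = (S₀/π) × [bracket] = (273/π) × 0.062273 = 5.4114 W/m².
— Configuration B (φ=-18.3°):
cos H₀ = −tan(-18.3°) tan(-15.940°) = -0.0945, H₀ = 1.6654 rad.
Bracket: H₀ sin φ sin δ + cos φ cos δ sin H₀ = 1.6654×-0.31399×-0.27462 + 0.94943×0.96155×0.99553 = 0.143604 + 0.908844 = 1.052448.
Q̄ = (S₀/π) × [bracket] = (273/π) × 1.052448 = 91.456 W/m².
Ratio Q̄_A / Q̄_B = 5.4114 / 91.456 = 0.05917.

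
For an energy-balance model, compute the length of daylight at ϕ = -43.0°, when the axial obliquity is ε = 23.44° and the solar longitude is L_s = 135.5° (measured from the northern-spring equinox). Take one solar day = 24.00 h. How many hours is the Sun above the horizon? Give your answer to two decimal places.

Solar declination: sin δ = sin ε · sin L_s = sin 23.44° × sin 135.5° = 0.27881, so δ = +16.189°.
cos h₀ = −tan ϕ · tan δ = −tan(-43.0°) × tan(+16.189°) = 0.2707, so h₀ = 1.2966 rad = 74.29°.
Daylight = 2h₀/(2π) × 24.00 h = (1.2966/π) × 24.00 = 9.91 h.

9.91 h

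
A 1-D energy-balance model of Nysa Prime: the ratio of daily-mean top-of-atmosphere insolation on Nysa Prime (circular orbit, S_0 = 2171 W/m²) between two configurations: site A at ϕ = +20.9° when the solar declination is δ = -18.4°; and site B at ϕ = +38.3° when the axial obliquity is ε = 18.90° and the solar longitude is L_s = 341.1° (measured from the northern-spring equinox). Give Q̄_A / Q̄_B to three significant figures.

— Configuration A (ϕ=+20.9°):
cos h₀ = −tan(+20.9°) tan(-18.400°) = 0.1270, h₀ = 1.4434 rad.
Bracket: h₀ sin ϕ sin δ + cos ϕ cos δ sin h₀ = 1.4434×0.35674×-0.31565 + 0.93420×0.94888×0.99190 = -0.162534 + 0.879264 = 0.716730.
Q̄ = (S_0/π) × [bracket] = (2171/π) × 0.716730 = 495.30 W/m².
— Configuration B (ϕ=+38.3°):
Solar declination: sin δ = sin ε · sin L_s = sin 18.90° × sin 341.1° = -0.10492, so δ = -6.023°.
cos h₀ = −tan(+38.3°) tan(-6.023°) = 0.0833, h₀ = 1.4874 rad.
Bracket: h₀ sin ϕ sin δ + cos ϕ cos δ sin h₀ = 1.4874×0.61978×-0.10492 + 0.78478×0.99448×0.99652 = -0.096722 + 0.777732 = 0.681010.
Q̄ = (S_0/π) × [bracket] = (2171/π) × 0.681010 = 470.61 W/m².
Ratio Q̄_A / Q̄_B = 495.30 / 470.61 = 1.052.

Q̄_A / Q̄_B ≈ 1.05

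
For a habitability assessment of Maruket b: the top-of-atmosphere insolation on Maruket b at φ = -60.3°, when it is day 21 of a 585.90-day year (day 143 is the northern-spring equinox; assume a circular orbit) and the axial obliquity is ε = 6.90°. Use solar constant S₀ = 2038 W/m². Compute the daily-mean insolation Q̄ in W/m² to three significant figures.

Q̄ ≈ 429 W/m²

Solar longitude: λ_s = 360° × (21 − 143)/585.90 = -74.962°, i.e. -74.962° + 360° = 285.038°.
sin δ = sin 6.90° × sin 285.038° = -0.11602, so δ = -6.663°.
cos H₀ = −tan(-60.3°) tan(-6.663°) = -0.2048, H₀ = 1.7770 rad.
Bracket: H₀ sin φ sin δ + cos φ cos δ sin H₀ = 1.7770×-0.86863×-0.11602 + 0.49546×0.99325×0.97881 = 0.179083 + 0.481688 = 0.660771.
Q̄ = (S₀/π) × [bracket] = (2038/π) × 0.660771 = 428.7 W/m².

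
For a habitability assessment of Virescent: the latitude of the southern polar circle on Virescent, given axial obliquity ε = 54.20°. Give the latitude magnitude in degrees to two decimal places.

35.80°

The polar circle is the lowest latitude that experiences at least one full rotation of continuous darkness at the northern-summer solstice; it lies at |φ| = 90° − ε = 90° − 54.20° = 35.80°.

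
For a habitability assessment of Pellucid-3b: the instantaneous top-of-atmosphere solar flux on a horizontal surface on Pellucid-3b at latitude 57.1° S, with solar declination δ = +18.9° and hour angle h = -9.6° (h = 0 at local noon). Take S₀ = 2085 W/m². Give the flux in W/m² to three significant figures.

cos θ_z = sin φ sin δ + cos φ cos δ cos h = -0.271967 + 0.506693 = 0.234726.
Flux = S₀ · cos θ_z = 2085 × 0.234726 = 489.4 W/m².

489 W/m²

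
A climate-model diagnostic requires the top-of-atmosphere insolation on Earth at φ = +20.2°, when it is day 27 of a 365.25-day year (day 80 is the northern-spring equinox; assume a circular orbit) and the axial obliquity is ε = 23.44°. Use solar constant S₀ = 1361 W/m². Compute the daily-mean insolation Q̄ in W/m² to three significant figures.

Q̄ ≈ 315 W/m²

Solar longitude: λ_s = 360° × (27 − 80)/365.25 = -52.238°, i.e. -52.238° + 360° = 307.762°.
sin δ = sin 23.44° × sin 307.762° = -0.31448, so δ = -18.329°.
cos H₀ = −tan(+20.2°) tan(-18.329°) = 0.1219, H₀ = 1.4486 rad.
Bracket: H₀ sin φ sin δ + cos φ cos δ sin H₀ = 1.4486×0.34530×-0.31448 + 0.93849×0.94927×0.99254 = -0.157303 + 0.884234 = 0.726931.
Q̄ = (S₀/π) × [bracket] = (1361/π) × 0.726931 = 314.9 W/m².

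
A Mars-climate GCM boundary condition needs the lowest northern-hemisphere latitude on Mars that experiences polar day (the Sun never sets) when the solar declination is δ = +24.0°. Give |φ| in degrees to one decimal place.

Polar day requires cos H₀ = −tan φ tan δ ≤ −1, i.e. tan φ tan δ ≥ 1.
The boundary is |tan φ| · |tan δ| = 1, so |φ| = 90° − |δ| = 90° − 24.0° = 66.0° in the northern hemisphere.

|φ| = 66.0°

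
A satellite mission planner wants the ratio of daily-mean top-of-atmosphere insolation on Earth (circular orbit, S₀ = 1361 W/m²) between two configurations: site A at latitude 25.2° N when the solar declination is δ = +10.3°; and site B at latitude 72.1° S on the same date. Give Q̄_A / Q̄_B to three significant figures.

— Configuration A (φ=+25.2°):
cos H₀ = −tan(+25.2°) tan(+10.300°) = -0.0855, H₀ = 1.6564 rad.
Bracket: H₀ sin φ sin δ + cos φ cos δ sin H₀ = 1.6564×0.42578×0.17880 + 0.90483×0.98389×0.99634 = 0.126101 + 0.886995 = 1.013096.
Q̄ = (S₀/π) × [bracket] = (1361/π) × 1.013096 = 438.89 W/m².
— Configuration B (φ=-72.1°):
cos H₀ = −tan(-72.1°) tan(+10.300°) = 0.5626, H₀ = 0.9732 rad.
Bracket: H₀ sin φ sin δ + cos φ cos δ sin H₀ = 0.9732×-0.95159×0.17880 + 0.30736×0.98389×0.82670 = -0.165584 + 0.250001 = 0.084417.
Q̄ = (S₀/π) × [bracket] = (1361/π) × 0.084417 = 36.571 W/m².
Ratio Q̄_A / Q̄_B = 438.89 / 36.571 = 12.00.

Q̄_A / Q̄_B ≈ 12.0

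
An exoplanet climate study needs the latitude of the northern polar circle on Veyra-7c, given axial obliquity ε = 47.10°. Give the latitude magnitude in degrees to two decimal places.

42.90°

The polar circle is the lowest latitude that experiences at least one full rotation of continuous daylight at the northern-summer solstice; it lies at |φ| = 90° − ε = 90° − 47.10° = 42.90°.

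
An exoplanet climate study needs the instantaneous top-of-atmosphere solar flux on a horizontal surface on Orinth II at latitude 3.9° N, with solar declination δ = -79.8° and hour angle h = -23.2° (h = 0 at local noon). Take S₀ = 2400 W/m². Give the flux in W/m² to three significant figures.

229 W/m²

cos θ_z = sin φ sin δ + cos φ cos δ cos h = -0.066940 + 0.162388 = 0.095448.
Flux = S₀ · cos θ_z = 2400 × 0.095448 = 229.1 W/m².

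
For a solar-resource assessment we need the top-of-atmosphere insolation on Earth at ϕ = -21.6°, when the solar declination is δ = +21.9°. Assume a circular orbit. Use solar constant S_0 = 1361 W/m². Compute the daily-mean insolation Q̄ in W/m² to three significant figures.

cos h₀ = −tan(-21.6°) tan(+21.900°) = 0.1592, h₀ = 1.4110 rad.
Bracket: h₀ sin ϕ sin δ + cos ϕ cos δ sin h₀ = 1.4110×-0.36812×0.37299 + 0.92978×0.92784×0.98725 = -0.193737 + 0.851688 = 0.657951.
Q̄ = (S_0/π) × [bracket] = (1361/π) × 0.657951 = 285.0 W/m².

Q̄ ≈ 285 W/m²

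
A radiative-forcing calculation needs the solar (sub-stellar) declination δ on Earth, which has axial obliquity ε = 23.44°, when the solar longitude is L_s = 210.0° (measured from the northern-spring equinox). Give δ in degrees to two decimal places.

sin δ = sin ε · sin L_s = sin 23.44° × sin 210.0° = -0.198894.
δ = arcsin(-0.198894) = -11.47°.

δ = -11.47°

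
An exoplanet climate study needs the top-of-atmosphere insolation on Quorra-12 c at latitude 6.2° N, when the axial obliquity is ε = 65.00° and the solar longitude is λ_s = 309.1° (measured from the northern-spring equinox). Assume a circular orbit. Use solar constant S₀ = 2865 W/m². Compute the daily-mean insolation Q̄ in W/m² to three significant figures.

Q̄ ≈ 539 W/m²

Solar declination: sin δ = sin ε · sin λ_s = sin 65.00° × sin 309.1° = -0.70334, so δ = -44.695°.
cos H₀ = −tan(+6.2°) tan(-44.695°) = 0.1075, H₀ = 1.4631 rad.
Bracket: H₀ sin φ sin δ + cos φ cos δ sin H₀ = 1.4631×0.10800×-0.70334 + 0.99415×0.71086×0.99421 = -0.111138 + 0.702610 = 0.591472.
Q̄ = (S₀/π) × [bracket] = (2865/π) × 0.591472 = 539.4 W/m².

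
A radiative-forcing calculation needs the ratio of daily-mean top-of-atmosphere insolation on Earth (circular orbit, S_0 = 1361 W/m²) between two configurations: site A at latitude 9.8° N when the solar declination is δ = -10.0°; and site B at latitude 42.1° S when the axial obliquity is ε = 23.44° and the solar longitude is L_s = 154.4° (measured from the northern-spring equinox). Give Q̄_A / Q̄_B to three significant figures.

— Configuration A (ϕ=+9.8°):
cos h₀ = −tan(+9.8°) tan(-10.000°) = 0.0305, h₀ = 1.5403 rad.
Bracket: h₀ sin ϕ sin δ + cos ϕ cos δ sin h₀ = 1.5403×0.17021×-0.17365 + 0.98541×0.98481×0.99954 = -0.045527 + 0.969995 = 0.924468.
Q̄ = (S_0/π) × [bracket] = (1361/π) × 0.924468 = 400.50 W/m².
— Configuration B (ϕ=-42.1°):
Solar declination: sin δ = sin ε · sin L_s = sin 23.44° × sin 154.4° = 0.17188, so δ = +9.897°.
cos h₀ = −tan(-42.1°) tan(+9.897°) = 0.1577, h₀ = 1.4125 rad.
Bracket: h₀ sin ϕ sin δ + cos ϕ cos δ sin h₀ = 1.4125×-0.67043×0.17188 + 0.74198×0.98512×0.98749 = -0.162767 + 0.721795 = 0.559028.
Q̄ = (S_0/π) × [bracket] = (1361/π) × 0.559028 = 242.18 W/m².
Ratio Q̄_A / Q̄_B = 400.50 / 242.18 = 1.654.

Q̄_A / Q̄_B ≈ 1.65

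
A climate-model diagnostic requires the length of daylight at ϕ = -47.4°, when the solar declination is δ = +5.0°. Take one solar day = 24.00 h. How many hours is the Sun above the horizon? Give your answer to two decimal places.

11.27 h

cos h₀ = −tan ϕ · tan δ = −tan(-47.4°) × tan(+5.000°) = 0.0951, so h₀ = 1.4755 rad = 84.54°.
Daylight = 2h₀/(2π) × 24.00 h = (1.4755/π) × 24.00 = 11.27 h.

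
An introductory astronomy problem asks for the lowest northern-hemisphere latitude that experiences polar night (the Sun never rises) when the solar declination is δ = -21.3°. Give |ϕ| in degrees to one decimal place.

|ϕ| = 68.7°

Polar night requires cos h₀ = −tan ϕ tan δ ≥ 1, i.e. tan ϕ tan δ ≤ −1.
The boundary is |tan ϕ| · |tan δ| = 1, so |ϕ| = 90° − |δ| = 90° − 21.3° = 68.7° in the northern hemisphere.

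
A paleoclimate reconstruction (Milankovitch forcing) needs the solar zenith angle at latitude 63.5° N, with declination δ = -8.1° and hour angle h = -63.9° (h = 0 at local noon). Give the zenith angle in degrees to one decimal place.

θ_z = 86.1°

cos θ_z = sin ϕ sin δ + cos ϕ cos δ cos h = -0.126097 + 0.194342 = 0.068245.
θ_z = arccos(0.068245) = 86.1°.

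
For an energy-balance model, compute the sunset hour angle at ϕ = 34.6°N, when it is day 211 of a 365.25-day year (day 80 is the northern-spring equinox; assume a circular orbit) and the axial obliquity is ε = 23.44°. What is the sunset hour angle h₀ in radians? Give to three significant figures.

Solar longitude: L_s = 360° × (211 − 80)/365.25 = 129.117°.
sin δ = sin 23.44° × sin 129.117° = 0.30863, so δ = +17.977°.
cos h₀ = −tan ϕ · tan δ = −tan(+34.6°) × tan(+17.977°) = -0.2238, so h₀ = 1.7965 rad = 102.93°.

h₀ = 1.80 rad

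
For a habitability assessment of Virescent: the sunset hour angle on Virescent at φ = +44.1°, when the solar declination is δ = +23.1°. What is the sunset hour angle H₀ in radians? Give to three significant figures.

H₀ = 2.00 rad

cos H₀ = −tan φ · tan δ = −tan(+44.1°) × tan(+23.100°) = -0.4133, so H₀ = 1.9969 rad = 114.41°.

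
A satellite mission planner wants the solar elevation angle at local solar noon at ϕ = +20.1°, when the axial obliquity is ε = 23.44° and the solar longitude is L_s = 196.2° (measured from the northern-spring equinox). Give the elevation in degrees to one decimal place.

63.5°

Solar declination: sin δ = sin ε · sin L_s = sin 23.44° × sin 196.2° = -0.11098, so δ = -6.372°.
At local noon the hour angle is zero, so the zenith angle equals |ϕ − δ| = |+20.1° − (-6.372°)| = 26.472°.
Elevation = 90° − 26.472° = 63.5°.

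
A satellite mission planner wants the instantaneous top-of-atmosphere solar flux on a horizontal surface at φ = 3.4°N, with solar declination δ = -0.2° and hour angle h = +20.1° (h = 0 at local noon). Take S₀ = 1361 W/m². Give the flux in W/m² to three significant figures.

1.28e+03 W/m²

cos θ_z = sin φ sin δ + cos φ cos δ cos h = -0.000207 + 0.937436 = 0.937229.
Flux = S₀ · cos θ_z = 1361 × 0.937229 = 1276 W/m².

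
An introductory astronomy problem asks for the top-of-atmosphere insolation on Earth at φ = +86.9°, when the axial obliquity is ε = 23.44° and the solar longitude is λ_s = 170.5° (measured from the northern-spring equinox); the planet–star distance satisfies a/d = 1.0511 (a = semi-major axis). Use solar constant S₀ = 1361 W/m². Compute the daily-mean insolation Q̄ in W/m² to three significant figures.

Solar declination: sin δ = sin ε · sin λ_s = sin 23.44° × sin 170.5° = 0.06565, so δ = +3.764°.
cos H₀ = −tan(+86.9°) tan(+3.764°) = -1.2149 ≤ −1 ⇒ polar day, H₀ = π.
Bracket: H₀ sin φ sin δ + cos φ cos δ sin H₀ = 3.1416×0.99854×0.06565 + 0.05408×0.99784×0.00000 = 0.205945 + 0.000000 = 0.205945.
Inverse-square distance factor (a/d)² = 1.0511² = 1.104811.
Q̄ = (S₀/π) × 1.104811 × [bracket] = (1361/π) × 1.104811 × 0.205945 = 98.57 W/m².

Q̄ ≈ 98.6 W/m²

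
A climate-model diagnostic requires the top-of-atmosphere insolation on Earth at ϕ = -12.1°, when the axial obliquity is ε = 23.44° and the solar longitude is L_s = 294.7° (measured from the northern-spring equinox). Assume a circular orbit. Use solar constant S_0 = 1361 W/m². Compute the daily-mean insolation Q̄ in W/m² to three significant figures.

Q̄ ≈ 448 W/m²

Solar declination: sin δ = sin ε · sin L_s = sin 23.44° × sin 294.7° = -0.36139, so δ = -21.186°.
cos h₀ = −tan(-12.1°) tan(-21.186°) = -0.0831, h₀ = 1.6540 rad.
Bracket: h₀ sin ϕ sin δ + cos ϕ cos δ sin h₀ = 1.6540×-0.20962×-0.36139 + 0.97778×0.93241×0.99654 = 0.125298 + 0.908537 = 1.033835.
Q̄ = (S_0/π) × [bracket] = (1361/π) × 1.033835 = 447.9 W/m².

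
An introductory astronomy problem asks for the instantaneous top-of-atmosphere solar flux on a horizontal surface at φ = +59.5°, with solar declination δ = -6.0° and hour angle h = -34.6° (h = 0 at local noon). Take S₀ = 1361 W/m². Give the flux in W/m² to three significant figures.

cos θ_z = sin φ sin δ + cos φ cos δ cos h = -0.090065 + 0.415485 = 0.325420.
Flux = S₀ · cos θ_z = 1361 × 0.325420 = 442.9 W/m².

443 W/m²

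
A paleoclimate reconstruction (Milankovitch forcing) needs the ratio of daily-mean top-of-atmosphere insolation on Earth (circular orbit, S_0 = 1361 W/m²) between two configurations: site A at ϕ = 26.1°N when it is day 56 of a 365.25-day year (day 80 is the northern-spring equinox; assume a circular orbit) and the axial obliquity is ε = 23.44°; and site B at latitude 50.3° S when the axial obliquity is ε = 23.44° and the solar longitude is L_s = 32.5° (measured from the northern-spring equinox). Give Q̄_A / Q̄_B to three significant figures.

— Configuration A (ϕ=+26.1°):
Solar longitude: L_s = 360° × (56 − 80)/365.25 = -23.655°, i.e. -23.655° + 360° = 336.345°.
sin δ = sin 23.44° × sin 336.345° = -0.15960, so δ = -9.184°.
cos h₀ = −tan(+26.1°) tan(-9.184°) = 0.0792, h₀ = 1.4915 rad.
Bracket: h₀ sin ϕ sin δ + cos ϕ cos δ sin h₀ = 1.4915×0.43994×-0.15960 + 0.89803×0.98718×0.99686 = -0.104725 + 0.883734 = 0.779009.
Q̄ = (S_0/π) × [bracket] = (1361/π) × 0.779009 = 337.48 W/m².
— Configuration B (ϕ=-50.3°):
Solar declination: sin δ = sin ε · sin L_s = sin 23.44° × sin 32.5° = 0.21373, so δ = +12.341°.
cos h₀ = −tan(-50.3°) tan(+12.341°) = 0.2635, h₀ = 1.3041 rad.
Bracket: h₀ sin ϕ sin δ + cos ϕ cos δ sin h₀ = 1.3041×-0.76940×0.21373 + 0.63877×0.97689×0.96465 = -0.214451 + 0.601949 = 0.387498.
Q̄ = (S_0/π) × [bracket] = (1361/π) × 0.387498 = 167.87 W/m².
Ratio Q̄_A / Q̄_B = 337.48 / 167.87 = 2.010.

Q̄_A / Q̄_B ≈ 2.01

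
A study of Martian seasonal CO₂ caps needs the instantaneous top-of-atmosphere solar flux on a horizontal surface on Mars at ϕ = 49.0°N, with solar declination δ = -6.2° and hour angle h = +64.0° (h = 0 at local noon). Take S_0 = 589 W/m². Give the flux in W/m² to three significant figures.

120 W/m²

cos θ_z = sin ϕ sin δ + cos ϕ cos δ cos h = -0.081508 + 0.285915 = 0.204407.
Flux = S_0 · cos θ_z = 589 × 0.204407 = 120.4 W/m².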